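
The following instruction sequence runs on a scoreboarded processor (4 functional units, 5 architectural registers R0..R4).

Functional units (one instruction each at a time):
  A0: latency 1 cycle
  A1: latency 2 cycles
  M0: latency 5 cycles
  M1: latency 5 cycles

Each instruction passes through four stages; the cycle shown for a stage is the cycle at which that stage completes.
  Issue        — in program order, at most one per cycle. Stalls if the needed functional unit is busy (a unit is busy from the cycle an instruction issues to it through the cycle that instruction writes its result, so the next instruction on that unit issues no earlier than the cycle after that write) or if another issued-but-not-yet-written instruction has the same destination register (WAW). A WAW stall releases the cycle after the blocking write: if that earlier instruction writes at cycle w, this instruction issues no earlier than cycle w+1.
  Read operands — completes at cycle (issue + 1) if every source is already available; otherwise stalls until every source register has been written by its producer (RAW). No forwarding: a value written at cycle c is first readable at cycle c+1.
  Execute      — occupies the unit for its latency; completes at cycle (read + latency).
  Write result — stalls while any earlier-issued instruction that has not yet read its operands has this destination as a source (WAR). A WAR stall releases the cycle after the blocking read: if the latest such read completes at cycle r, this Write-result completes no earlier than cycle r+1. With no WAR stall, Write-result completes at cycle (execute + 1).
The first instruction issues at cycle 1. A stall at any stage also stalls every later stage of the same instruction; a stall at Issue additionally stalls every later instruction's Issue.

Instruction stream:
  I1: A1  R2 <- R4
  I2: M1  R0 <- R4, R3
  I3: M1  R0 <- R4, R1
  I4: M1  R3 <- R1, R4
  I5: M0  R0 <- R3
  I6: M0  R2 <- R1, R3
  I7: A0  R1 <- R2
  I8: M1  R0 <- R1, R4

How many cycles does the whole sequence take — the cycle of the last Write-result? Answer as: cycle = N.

cycle = 50

I1  is:1  ro:2  ex:4  wr:5
I2  is:2  ro:3  ex:8  wr:9
I3  is:10  ro:11  ex:16  wr:17  — struct: M1 busy until I2 writes@9
I4  is:18  ro:19  ex:24  wr:25  — struct: M1 busy until I3 writes@17
I5  is:19  ro:26  ex:31  wr:32  — RAW R3: wait I4 write@25
I6  is:33  ro:34  ex:39  wr:40  — struct: M0 busy until I5 writes@32
I7  is:34  ro:41  ex:42  wr:43  — RAW R2: wait I6 write@40
I8  is:35  ro:44  ex:49  wr:50  — RAW R1: wait I7 write@43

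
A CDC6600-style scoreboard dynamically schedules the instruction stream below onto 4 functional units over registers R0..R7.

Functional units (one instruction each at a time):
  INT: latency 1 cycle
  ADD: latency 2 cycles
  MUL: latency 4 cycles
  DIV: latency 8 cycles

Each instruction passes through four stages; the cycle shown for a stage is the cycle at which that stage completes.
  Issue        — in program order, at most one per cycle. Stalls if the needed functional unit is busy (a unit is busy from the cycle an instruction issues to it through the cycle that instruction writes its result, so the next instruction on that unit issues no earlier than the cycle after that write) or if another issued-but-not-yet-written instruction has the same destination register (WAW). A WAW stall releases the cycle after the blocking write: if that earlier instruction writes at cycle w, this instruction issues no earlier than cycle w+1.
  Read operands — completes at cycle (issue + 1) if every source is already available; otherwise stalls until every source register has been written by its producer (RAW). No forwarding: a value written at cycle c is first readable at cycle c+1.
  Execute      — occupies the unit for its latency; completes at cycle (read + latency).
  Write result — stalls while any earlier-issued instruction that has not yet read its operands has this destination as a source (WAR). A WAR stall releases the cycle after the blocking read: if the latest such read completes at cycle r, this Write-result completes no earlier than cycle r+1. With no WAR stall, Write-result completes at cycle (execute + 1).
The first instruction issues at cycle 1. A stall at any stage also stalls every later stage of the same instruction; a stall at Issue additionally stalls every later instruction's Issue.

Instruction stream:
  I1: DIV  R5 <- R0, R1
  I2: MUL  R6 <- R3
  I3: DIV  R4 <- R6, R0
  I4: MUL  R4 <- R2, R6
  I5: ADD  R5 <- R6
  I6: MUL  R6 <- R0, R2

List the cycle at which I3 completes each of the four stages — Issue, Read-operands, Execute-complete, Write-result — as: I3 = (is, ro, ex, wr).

I1: IS=1 RO=2 EX=10 WR=11
I2: IS=2 RO=3 EX=7 WR=8
I3: IS=12 RO=13 EX=21 WR=22  [struct: DIV busy until I1 writes@11]
I4: IS=23 RO=24 EX=28 WR=29  [WAW R4: wait I3 write@22]
I5: IS=24 RO=25 EX=27 WR=28
I6: IS=30 RO=31 EX=35 WR=36  [struct: MUL busy until I4 writes@29]

I3 = (12, 13, 21, 22)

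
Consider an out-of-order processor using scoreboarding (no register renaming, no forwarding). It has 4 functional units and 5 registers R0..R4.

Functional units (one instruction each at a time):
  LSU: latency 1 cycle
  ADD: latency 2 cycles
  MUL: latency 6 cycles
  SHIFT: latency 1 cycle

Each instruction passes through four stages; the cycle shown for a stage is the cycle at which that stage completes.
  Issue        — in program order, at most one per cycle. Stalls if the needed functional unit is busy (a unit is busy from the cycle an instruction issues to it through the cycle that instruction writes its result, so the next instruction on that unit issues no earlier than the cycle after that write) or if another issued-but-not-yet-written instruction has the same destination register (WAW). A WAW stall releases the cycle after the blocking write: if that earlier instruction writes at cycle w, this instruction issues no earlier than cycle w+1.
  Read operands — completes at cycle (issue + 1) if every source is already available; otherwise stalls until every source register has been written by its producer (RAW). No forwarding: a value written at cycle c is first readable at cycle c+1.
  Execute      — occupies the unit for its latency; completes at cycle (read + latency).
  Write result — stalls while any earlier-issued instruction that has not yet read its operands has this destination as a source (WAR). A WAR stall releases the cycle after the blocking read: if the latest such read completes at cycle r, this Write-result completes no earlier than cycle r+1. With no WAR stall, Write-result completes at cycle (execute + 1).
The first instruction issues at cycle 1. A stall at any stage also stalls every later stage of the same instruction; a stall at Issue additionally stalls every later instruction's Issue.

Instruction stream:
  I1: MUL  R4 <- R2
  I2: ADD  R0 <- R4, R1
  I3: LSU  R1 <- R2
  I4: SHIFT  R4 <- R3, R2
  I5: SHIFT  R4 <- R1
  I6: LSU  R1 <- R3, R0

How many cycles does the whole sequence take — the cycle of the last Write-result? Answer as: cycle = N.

cycle = 18

I1  is:1  ro:2  ex:8  wr:9
I2  is:2  ro:10  ex:12  wr:13  — RAW R4: wait I1 write@9
I3  is:3  ro:4  ex:5  wr:11  — WAR R1: wait I2 read@10
I4  is:10  ro:11  ex:12  wr:13  — WAW R4: wait I1 write@9
I5  is:14  ro:15  ex:16  wr:17  — struct: SHIFT busy until I4 writes@13
I6  is:15  ro:16  ex:17  wr:18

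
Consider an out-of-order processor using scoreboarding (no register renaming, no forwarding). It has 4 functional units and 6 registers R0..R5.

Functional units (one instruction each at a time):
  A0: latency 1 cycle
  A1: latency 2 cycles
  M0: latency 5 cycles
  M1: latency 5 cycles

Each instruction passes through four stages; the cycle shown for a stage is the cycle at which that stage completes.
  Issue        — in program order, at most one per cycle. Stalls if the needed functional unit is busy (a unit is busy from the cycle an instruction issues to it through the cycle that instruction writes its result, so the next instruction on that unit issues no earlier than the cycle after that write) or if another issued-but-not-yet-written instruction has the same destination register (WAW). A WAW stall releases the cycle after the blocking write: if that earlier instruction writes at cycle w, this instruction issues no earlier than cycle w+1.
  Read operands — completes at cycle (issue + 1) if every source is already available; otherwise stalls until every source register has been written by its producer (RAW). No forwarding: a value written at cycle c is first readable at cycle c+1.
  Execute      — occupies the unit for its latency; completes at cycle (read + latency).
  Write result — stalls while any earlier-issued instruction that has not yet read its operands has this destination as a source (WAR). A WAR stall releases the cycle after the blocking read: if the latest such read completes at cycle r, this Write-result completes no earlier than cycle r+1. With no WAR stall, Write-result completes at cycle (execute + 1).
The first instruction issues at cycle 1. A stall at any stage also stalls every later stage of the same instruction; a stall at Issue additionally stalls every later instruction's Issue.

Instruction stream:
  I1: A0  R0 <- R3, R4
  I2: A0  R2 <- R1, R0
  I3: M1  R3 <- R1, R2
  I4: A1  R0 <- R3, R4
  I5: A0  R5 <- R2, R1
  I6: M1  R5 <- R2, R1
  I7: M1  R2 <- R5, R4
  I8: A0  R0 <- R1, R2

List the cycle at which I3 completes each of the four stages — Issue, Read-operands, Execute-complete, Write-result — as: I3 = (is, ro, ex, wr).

I1 -> (1, 2, 3, 4)
I2 -> (5, 6, 7, 8)  // struct: A0 busy until I1 writes@4
I3 -> (6, 9, 14, 15)  // RAW R2: wait I2 write@8
I4 -> (7, 16, 18, 19)  // RAW R3: wait I3 write@15
I5 -> (9, 10, 11, 12)  // struct: A0 busy until I2 writes@8
I6 -> (16, 17, 22, 23)  // struct: M1 busy until I3 writes@15
I7 -> (24, 25, 30, 31)  // struct: M1 busy until I6 writes@23
I8 -> (25, 32, 33, 34)  // RAW R2: wait I7 write@31

I3 = (6, 9, 14, 15)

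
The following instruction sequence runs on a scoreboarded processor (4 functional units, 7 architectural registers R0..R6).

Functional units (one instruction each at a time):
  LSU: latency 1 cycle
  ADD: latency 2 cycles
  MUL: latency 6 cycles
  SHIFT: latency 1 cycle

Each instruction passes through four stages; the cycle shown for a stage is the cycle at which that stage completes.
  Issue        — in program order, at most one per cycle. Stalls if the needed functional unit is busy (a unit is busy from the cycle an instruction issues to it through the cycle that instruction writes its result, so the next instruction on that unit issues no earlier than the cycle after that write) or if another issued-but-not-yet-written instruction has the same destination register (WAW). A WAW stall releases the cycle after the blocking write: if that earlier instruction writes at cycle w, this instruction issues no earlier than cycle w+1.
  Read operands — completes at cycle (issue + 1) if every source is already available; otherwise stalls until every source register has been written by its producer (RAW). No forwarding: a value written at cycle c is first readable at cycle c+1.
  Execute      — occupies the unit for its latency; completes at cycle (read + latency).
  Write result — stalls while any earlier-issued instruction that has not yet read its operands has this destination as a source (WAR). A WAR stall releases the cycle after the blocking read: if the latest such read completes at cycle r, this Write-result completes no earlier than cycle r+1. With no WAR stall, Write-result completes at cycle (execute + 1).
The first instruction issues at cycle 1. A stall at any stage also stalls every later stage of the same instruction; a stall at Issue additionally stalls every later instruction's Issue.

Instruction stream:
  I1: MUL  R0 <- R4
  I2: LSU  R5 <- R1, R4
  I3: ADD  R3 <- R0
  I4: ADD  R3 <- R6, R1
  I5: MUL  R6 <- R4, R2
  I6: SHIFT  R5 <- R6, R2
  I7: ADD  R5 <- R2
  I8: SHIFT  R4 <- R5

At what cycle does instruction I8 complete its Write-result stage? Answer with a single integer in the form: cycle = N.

cycle = 34

t=1  I1→MUL
t=2  I1 RO | I2→LSU
t=3  I2 RO | I3→ADD
t=4  I2 EX
t=5  I2 WR R5
t=8  I1 EX
t=9  I1 WR R0
t=10  I3 RO
t=12  I3 EX
t=13  I3 WR R3
t=14  I4→ADD
t=15  I4 RO | I5→MUL
t=16  I5 RO | I6→SHIFT
t=17  I4 EX
t=18  I4 WR R3
t=22  I5 EX
t=23  I5 WR R6
t=24  I6 RO
t=25  I6 EX
t=26  I6 WR R5
t=27  I7→ADD
t=28  I7 RO | I8→SHIFT
t=30  I7 EX
t=31  I7 WR R5
t=32  I8 RO
t=33  I8 EX
t=34  I8 WR R4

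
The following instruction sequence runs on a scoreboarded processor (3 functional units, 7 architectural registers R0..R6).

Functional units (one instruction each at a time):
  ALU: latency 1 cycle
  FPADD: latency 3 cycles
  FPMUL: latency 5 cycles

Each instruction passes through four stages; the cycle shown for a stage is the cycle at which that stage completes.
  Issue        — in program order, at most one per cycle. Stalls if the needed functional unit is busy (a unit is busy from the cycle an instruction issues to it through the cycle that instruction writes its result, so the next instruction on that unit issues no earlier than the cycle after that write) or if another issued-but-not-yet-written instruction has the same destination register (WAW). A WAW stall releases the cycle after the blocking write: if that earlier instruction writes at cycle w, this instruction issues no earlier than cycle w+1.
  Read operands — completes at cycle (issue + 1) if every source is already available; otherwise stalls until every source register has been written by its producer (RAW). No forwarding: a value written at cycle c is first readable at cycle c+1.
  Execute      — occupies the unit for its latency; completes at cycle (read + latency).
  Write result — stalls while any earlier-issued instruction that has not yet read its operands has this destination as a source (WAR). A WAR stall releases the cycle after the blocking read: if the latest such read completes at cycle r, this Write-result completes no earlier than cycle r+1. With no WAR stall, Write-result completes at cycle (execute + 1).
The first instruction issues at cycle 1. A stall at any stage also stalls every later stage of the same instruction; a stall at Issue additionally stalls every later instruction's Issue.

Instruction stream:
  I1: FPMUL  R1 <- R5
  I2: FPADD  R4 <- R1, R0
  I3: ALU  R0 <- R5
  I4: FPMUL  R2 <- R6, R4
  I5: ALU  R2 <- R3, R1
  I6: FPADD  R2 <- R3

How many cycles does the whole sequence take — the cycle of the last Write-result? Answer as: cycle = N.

cycle = 30

I1  is:1  ro:2  ex:7  wr:8
I2  is:2  ro:9  ex:12  wr:13  — RAW R1: wait I1 write@8
I3  is:3  ro:4  ex:5  wr:10  — WAR R0: wait I2 read@9
I4  is:9  ro:14  ex:19  wr:20  — struct: FPMUL busy until I1 writes@8, RAW R4: wait I2 write@13
I5  is:21  ro:22  ex:23  wr:24  — WAW R2: wait I4 write@20
I6  is:25  ro:26  ex:29  wr:30  — WAW R2: wait I5 write@24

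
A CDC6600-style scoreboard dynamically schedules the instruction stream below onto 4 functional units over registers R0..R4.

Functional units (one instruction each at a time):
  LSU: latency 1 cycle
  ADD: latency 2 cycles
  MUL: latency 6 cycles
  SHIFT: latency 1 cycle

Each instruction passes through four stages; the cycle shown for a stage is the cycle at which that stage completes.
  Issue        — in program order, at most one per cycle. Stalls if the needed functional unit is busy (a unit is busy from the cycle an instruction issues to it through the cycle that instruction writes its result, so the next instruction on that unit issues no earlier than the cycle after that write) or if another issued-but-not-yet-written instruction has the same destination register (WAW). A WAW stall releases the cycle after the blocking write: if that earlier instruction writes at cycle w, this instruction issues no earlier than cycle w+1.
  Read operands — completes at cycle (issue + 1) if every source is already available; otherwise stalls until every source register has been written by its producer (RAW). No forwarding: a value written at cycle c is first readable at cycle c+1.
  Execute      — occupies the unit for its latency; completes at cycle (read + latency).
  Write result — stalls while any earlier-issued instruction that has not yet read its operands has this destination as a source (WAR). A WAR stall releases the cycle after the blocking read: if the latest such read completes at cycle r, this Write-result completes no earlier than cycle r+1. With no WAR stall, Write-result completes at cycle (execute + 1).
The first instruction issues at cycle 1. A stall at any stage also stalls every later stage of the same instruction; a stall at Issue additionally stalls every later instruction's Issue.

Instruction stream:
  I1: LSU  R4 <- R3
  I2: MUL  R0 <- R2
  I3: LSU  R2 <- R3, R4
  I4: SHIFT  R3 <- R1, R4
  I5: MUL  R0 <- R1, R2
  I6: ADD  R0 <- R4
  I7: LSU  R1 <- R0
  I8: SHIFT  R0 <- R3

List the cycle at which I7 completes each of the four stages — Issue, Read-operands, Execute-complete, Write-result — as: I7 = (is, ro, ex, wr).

I7 = (21, 25, 26, 27)

[I1] 1/2/3/4
[I2] 2/3/9/10
[I3] 5/6/7/8  (struct: LSU busy until I1 writes@4)
[I4] 6/7/8/9
[I5] 11/12/18/19  (struct: MUL busy until I2 writes@10)
[I6] 20/21/23/24  (WAW R0: wait I5 write@19)
[I7] 21/25/26/27  (RAW R0: wait I6 write@24)
[I8] 25/26/27/28  (WAW R0: wait I6 write@24)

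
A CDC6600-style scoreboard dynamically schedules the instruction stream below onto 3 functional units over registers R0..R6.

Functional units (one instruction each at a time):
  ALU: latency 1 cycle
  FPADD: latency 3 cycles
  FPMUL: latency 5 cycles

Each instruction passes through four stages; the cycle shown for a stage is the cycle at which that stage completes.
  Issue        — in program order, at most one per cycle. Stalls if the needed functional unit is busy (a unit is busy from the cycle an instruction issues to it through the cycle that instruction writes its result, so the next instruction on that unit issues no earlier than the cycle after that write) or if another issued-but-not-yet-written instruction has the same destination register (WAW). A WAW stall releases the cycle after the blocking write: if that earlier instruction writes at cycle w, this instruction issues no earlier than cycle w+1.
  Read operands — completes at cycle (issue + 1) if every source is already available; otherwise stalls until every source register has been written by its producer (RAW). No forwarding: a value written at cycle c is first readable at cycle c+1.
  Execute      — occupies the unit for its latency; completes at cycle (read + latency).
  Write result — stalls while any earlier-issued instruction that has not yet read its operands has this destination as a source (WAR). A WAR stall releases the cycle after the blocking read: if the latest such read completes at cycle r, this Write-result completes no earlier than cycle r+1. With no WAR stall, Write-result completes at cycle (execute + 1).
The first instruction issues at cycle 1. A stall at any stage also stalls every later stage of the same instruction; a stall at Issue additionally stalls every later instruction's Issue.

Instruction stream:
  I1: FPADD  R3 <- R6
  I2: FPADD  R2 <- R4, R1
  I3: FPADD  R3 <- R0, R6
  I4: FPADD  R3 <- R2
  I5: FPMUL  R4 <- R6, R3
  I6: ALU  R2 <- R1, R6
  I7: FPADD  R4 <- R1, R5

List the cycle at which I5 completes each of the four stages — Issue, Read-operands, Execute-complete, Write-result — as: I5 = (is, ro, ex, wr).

I1: IS=1 RO=2 EX=5 WR=6
I2: IS=7 RO=8 EX=11 WR=12  [struct: FPADD busy until I1 writes@6]
I3: IS=13 RO=14 EX=17 WR=18  [struct: FPADD busy until I2 writes@12]
I4: IS=19 RO=20 EX=23 WR=24  [struct: FPADD busy until I3 writes@18]
I5: IS=20 RO=25 EX=30 WR=31  [RAW R3: wait I4 write@24]
I6: IS=21 RO=22 EX=23 WR=24
I7: IS=32 RO=33 EX=36 WR=37  [WAW R4: wait I5 write@31]

I5 = (20, 25, 30, 31)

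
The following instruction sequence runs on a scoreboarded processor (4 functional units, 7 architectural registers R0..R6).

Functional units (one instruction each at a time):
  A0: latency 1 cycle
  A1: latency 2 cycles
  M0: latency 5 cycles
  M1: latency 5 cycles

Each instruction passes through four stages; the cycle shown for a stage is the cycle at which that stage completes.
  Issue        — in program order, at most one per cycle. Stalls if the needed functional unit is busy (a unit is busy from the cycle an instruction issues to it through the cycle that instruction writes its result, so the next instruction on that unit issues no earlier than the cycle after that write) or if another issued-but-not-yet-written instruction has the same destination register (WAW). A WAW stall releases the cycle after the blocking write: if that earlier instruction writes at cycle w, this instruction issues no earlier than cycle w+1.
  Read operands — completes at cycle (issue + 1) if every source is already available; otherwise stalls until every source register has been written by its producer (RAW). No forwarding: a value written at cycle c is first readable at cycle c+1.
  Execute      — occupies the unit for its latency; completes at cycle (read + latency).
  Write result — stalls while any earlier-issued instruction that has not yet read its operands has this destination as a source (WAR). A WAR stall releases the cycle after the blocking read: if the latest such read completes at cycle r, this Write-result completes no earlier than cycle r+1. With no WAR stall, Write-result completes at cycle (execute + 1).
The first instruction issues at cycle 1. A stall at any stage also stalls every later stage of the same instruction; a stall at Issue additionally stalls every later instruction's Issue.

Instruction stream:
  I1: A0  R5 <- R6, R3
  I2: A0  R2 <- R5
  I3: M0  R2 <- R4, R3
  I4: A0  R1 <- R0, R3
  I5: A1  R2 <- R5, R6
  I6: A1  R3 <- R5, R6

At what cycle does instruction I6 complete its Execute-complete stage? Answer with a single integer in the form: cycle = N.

[I1] 1/2/3/4
[I2] 5/6/7/8  (struct: A0 busy until I1 writes@4)
[I3] 9/10/15/16  (WAW R2: wait I2 write@8)
[I4] 10/11/12/13
[I5] 17/18/20/21  (WAW R2: wait I3 write@16)
[I6] 22/23/25/26  (struct: A1 busy until I5 writes@21)

cycle = 25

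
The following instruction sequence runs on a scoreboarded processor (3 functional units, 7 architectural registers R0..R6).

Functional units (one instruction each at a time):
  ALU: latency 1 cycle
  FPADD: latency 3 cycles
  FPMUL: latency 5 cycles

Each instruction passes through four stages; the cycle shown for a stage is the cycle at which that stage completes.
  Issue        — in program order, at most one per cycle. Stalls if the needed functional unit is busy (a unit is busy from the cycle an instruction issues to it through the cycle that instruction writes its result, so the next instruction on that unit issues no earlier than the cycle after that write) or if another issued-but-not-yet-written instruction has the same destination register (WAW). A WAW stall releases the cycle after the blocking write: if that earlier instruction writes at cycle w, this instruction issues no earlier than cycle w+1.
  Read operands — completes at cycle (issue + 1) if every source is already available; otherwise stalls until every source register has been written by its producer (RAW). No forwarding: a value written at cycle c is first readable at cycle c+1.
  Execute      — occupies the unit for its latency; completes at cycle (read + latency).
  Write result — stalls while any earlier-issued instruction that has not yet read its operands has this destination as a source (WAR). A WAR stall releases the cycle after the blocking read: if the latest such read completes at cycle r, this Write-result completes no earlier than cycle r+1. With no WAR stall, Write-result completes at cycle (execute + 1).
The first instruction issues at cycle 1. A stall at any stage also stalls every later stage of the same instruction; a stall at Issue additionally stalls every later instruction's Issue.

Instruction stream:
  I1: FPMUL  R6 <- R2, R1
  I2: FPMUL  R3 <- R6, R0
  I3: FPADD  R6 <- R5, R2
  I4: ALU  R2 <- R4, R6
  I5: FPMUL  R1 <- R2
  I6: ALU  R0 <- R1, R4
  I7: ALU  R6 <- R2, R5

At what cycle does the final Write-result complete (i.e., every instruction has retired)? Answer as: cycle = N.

cycle = 32

t=1  issue I1 (FPMUL)
t=2  I1 read-ops
t=7  I1 finished on FPMUL
t=8  I1→R6
t=9  issue I2 (FPMUL)
t=10  I2 read-ops · issue I3 (FPADD)
t=11  I3 read-ops · issue I4 (ALU)
t=14  I3 finished on FPADD
t=15  I2 finished on FPMUL · I3→R6
t=16  I2→R3 · I4 read-ops
t=17  I4 finished on ALU · issue I5 (FPMUL)
t=18  I4→R2
t=19  I5 read-ops · issue I6 (ALU)
t=24  I5 finished on FPMUL
t=25  I5→R1
t=26  I6 read-ops
t=27  I6 finished on ALU
t=28  I6→R0
t=29  issue I7 (ALU)
t=30  I7 read-ops
t=31  I7 finished on ALU
t=32  I7→R6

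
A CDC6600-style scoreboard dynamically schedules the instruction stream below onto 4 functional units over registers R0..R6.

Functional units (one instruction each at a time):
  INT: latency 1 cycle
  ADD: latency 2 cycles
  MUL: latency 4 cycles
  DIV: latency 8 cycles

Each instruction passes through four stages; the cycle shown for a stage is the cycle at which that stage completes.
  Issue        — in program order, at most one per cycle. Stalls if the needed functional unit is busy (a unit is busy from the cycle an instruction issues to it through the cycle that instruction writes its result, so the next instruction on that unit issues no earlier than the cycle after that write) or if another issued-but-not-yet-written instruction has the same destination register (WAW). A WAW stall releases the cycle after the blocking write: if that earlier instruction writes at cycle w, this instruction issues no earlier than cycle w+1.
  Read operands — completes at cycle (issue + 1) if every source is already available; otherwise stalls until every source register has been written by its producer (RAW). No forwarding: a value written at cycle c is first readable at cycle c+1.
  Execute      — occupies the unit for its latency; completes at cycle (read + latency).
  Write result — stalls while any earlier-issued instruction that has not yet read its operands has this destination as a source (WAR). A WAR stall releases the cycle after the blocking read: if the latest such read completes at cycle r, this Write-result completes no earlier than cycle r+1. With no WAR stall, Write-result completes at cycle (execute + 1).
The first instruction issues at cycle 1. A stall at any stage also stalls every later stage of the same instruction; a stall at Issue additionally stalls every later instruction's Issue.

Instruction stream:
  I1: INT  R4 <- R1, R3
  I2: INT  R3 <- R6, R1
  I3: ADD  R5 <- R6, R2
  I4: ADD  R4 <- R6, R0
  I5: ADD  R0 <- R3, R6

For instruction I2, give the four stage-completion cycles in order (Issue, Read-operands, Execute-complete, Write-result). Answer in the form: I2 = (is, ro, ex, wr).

I1: IS=1 RO=2 EX=3 WR=4
I2: IS=5 RO=6 EX=7 WR=8  [struct: INT busy until I1 writes@4]
I3: IS=6 RO=7 EX=9 WR=10
I4: IS=11 RO=12 EX=14 WR=15  [struct: ADD busy until I3 writes@10]
I5: IS=16 RO=17 EX=19 WR=20  [struct: ADD busy until I4 writes@15]

I2 = (5, 6, 7, 8)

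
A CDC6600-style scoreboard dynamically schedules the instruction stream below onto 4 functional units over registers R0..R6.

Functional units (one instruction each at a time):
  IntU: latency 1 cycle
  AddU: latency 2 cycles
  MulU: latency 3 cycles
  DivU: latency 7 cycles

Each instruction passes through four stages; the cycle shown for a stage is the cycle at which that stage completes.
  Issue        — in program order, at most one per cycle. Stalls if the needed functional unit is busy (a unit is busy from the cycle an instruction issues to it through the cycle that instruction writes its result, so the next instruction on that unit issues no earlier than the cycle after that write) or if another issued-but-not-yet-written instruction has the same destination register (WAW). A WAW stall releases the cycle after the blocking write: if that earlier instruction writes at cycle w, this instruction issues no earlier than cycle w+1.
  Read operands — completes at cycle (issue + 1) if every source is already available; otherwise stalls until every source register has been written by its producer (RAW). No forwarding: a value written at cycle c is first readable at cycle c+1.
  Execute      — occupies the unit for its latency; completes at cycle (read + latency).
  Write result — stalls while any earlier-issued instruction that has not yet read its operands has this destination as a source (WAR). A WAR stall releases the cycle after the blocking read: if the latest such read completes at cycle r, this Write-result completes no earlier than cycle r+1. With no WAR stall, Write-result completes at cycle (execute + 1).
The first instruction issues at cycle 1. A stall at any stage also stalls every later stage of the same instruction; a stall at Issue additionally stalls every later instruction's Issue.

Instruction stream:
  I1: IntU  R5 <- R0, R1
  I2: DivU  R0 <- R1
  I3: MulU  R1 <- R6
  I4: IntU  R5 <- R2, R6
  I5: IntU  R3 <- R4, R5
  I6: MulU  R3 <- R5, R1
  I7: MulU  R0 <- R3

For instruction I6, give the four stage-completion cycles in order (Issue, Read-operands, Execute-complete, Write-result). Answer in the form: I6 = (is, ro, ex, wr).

I6 = (13, 14, 17, 18)

I1 -> (1, 2, 3, 4)
I2 -> (2, 3, 10, 11)
I3 -> (3, 4, 7, 8)
I4 -> (5, 6, 7, 8)  // struct: IntU busy until I1 writes@4
I5 -> (9, 10, 11, 12)  // struct: IntU busy until I4 writes@8
I6 -> (13, 14, 17, 18)  // WAW R3: wait I5 write@12
I7 -> (19, 20, 23, 24)  // struct: MulU busy until I6 writes@18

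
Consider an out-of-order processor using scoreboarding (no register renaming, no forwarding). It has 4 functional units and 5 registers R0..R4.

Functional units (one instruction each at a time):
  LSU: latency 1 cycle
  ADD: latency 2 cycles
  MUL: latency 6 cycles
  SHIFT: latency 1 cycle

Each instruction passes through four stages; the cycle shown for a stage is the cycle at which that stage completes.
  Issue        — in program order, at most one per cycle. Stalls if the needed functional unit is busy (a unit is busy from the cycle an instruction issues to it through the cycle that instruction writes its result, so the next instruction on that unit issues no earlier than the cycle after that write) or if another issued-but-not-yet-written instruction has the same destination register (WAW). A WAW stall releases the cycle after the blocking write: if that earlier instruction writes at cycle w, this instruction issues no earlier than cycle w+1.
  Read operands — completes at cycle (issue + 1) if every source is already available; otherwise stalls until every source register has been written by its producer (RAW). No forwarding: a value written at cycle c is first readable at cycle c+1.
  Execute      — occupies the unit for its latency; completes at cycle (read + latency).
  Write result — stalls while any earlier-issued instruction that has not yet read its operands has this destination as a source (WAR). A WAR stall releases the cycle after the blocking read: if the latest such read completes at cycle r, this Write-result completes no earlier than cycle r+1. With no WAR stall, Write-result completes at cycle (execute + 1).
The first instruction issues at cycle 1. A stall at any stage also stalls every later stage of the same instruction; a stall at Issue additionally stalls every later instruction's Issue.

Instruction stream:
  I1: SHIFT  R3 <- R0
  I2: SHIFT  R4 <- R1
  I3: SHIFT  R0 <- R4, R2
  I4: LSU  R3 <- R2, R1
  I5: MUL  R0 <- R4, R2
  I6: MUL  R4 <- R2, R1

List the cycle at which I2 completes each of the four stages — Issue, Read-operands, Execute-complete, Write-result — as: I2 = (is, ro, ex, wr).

[1] I1 issues→SHIFT
[2] I1 reads
[3] I1 exec-done
[4] I1 writes R3
[5] I2 issues→SHIFT
[6] I2 reads
[7] I2 exec-done
[8] I2 writes R4
[9] I3 issues→SHIFT
[10] I3 reads | I4 issues→LSU
[11] I3 exec-done | I4 reads
[12] I3 writes R0 | I4 exec-done
[13] I4 writes R3 | I5 issues→MUL
[14] I5 reads
[20] I5 exec-done
[21] I5 writes R0
[22] I6 issues→MUL
[23] I6 reads
[29] I6 exec-done
[30] I6 writes R4

I2 = (5, 6, 7, 8)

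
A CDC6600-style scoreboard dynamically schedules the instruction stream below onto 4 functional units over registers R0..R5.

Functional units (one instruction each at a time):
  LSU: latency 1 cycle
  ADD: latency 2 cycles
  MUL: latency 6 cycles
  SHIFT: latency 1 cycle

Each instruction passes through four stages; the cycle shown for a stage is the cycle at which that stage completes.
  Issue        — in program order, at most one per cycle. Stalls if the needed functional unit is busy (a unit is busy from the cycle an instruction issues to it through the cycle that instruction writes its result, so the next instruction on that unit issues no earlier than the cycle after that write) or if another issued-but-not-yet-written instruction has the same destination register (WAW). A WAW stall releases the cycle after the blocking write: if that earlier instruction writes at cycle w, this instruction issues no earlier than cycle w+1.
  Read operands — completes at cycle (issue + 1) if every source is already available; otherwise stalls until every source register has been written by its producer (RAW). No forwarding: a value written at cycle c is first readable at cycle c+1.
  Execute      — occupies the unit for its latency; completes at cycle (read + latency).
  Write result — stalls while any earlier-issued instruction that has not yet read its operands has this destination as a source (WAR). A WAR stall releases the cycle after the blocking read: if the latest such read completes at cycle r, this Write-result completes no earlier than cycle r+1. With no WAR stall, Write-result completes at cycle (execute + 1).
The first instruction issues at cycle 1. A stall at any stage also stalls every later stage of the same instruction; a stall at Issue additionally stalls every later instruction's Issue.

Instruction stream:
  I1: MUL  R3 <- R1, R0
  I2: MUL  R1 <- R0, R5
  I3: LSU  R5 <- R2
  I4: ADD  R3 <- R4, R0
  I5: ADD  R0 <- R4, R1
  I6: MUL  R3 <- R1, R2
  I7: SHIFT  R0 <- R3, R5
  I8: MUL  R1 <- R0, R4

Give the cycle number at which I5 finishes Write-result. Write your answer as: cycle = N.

cycle = 22

1) issue 1, read 2, done 8, write 9
2) issue 10, read 11, done 17, write 18  <struct: MUL busy until I1 writes@9>
3) issue 11, read 12, done 13, write 14
4) issue 12, read 13, done 15, write 16
5) issue 17, read 19, done 21, write 22  <struct: ADD busy until I4 writes@16 / RAW R1: wait I2 write@18>
6) issue 19, read 20, done 26, write 27  <struct: MUL busy until I2 writes@18>
7) issue 23, read 28, done 29, write 30  <WAW R0: wait I5 write@22 / RAW R3: wait I6 write@27>
8) issue 28, read 31, done 37, write 38  <struct: MUL busy until I6 writes@27 / RAW R0: wait I7 write@30>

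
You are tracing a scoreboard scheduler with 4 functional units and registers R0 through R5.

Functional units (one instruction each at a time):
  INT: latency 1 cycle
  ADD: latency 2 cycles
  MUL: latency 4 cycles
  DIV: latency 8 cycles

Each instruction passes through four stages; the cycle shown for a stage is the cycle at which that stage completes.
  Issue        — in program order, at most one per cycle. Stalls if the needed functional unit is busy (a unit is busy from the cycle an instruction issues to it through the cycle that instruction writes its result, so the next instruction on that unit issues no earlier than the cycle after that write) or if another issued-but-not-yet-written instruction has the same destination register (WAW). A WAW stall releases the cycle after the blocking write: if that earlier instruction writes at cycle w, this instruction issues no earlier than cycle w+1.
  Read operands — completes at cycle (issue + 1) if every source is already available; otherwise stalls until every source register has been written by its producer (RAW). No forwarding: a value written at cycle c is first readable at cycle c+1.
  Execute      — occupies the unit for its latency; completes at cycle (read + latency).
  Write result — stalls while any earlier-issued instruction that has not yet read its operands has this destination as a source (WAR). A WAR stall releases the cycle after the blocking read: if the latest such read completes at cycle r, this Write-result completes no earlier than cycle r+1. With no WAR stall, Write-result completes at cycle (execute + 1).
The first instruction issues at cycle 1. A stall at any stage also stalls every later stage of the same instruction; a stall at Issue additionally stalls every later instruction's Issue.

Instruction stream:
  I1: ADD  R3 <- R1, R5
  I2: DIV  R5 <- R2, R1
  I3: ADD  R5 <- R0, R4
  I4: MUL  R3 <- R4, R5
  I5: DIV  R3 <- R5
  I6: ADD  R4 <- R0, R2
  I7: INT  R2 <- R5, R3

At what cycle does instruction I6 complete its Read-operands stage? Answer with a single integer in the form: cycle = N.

cycle = 26

1) issue 1, read 2, done 4, write 5
2) issue 2, read 3, done 11, write 12
3) issue 13, read 14, done 16, write 17  <WAW R5: wait I2 write@12>
4) issue 14, read 18, done 22, write 23  <RAW R5: wait I3 write@17>
5) issue 24, read 25, done 33, write 34  <WAW R3: wait I4 write@23>
6) issue 25, read 26, done 28, write 29
7) issue 26, read 35, done 36, write 37  <RAW R3: wait I5 write@34>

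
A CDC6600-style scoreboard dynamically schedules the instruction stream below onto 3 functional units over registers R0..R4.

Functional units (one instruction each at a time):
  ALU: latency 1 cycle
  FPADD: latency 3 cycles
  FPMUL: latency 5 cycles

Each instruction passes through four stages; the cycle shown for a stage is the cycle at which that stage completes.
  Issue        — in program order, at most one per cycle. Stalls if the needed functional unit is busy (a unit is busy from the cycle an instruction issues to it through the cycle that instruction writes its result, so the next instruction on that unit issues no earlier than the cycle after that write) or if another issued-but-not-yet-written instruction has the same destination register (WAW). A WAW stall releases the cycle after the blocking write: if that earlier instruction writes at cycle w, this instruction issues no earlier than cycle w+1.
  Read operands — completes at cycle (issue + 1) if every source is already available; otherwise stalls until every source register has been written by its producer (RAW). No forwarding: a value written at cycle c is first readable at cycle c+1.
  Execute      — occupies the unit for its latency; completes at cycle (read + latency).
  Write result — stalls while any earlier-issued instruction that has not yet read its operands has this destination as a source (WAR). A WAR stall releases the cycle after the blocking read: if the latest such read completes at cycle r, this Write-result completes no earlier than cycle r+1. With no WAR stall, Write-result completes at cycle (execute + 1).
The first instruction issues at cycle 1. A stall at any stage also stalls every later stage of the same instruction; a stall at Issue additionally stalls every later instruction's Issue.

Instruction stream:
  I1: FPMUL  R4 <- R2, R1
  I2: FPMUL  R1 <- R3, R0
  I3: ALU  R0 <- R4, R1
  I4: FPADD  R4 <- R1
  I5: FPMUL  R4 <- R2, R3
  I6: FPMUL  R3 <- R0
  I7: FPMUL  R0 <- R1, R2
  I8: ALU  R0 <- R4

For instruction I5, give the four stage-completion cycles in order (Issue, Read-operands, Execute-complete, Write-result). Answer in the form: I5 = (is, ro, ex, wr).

I5 = (22, 23, 28, 29)

I1: IS=1 RO=2 EX=7 WR=8
I2: IS=9 RO=10 EX=15 WR=16  [struct: FPMUL busy until I1 writes@8]
I3: IS=10 RO=17 EX=18 WR=19  [RAW R1: wait I2 write@16]
I4: IS=11 RO=17 EX=20 WR=21  [RAW R1: wait I2 write@16]
I5: IS=22 RO=23 EX=28 WR=29  [WAW R4: wait I4 write@21]
I6: IS=30 RO=31 EX=36 WR=37  [struct: FPMUL busy until I5 writes@29]
I7: IS=38 RO=39 EX=44 WR=45  [struct: FPMUL busy until I6 writes@37]
I8: IS=46 RO=47 EX=48 WR=49  [WAW R0: wait I7 write@45]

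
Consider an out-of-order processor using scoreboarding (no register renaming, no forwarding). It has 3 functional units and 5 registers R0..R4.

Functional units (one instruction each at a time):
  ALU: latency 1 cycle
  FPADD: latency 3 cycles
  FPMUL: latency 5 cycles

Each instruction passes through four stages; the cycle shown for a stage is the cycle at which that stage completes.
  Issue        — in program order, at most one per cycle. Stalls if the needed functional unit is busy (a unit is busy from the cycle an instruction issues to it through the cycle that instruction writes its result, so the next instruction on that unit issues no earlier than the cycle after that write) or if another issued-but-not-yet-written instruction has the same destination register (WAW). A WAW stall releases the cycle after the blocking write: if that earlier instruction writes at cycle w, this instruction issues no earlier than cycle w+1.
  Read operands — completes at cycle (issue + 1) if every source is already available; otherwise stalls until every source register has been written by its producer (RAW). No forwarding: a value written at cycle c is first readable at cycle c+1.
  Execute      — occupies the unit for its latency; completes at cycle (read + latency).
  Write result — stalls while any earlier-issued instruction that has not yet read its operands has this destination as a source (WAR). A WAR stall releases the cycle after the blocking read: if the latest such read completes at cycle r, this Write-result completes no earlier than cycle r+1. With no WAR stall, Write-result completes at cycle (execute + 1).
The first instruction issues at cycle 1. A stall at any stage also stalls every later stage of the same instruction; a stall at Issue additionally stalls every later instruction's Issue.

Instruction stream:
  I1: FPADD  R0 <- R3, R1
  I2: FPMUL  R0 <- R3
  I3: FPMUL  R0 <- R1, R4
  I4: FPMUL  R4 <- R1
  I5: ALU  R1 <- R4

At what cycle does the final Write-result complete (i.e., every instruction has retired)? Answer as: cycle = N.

cycle = 33

[1] I1 dispatched to FPADD
[2] I1 operands ready
[5] I1 complete
[6] R0←I1
[7] I2 dispatched to FPMUL
[8] I2 operands ready
[13] I2 complete
[14] R0←I2
[15] I3 dispatched to FPMUL
[16] I3 operands ready
[21] I3 complete
[22] R0←I3
[23] I4 dispatched to FPMUL
[24] I4 operands ready; I5 dispatched to ALU
[29] I4 complete
[30] R4←I4
[31] I5 operands ready
[32] I5 complete
[33] R1←I5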